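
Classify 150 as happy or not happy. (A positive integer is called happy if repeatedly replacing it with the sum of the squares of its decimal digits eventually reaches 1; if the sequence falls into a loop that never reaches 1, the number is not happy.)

not happy

150 → 1² + 5² + 0² = 26
26 → 2² + 6² = 40
40 → 4² + 0² = 16
16 → 1² + 6² = 37
37 → 3² + 7² = 58
58 → 5² + 8² = 89
89 → 8² + 9² = 145
145 → 1² + 4² + 5² = 42
42 → 4² + 2² = 20
20 → 2² + 0² = 4
4 → 4² = 16  — 16 already seen; the sequence cycles without reaching 1.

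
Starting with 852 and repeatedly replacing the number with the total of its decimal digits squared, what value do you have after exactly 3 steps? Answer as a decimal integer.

81

852 → 8² + 5² + 2² = 64 + 25 + 4 = 93
93 → 9² + 3² = 81 + 9 = 90
90 → 9² + 0² = 81 + 0 = 81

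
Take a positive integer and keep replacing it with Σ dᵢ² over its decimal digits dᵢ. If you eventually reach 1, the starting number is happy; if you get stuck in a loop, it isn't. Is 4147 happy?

happy

4147 → 4² + 1² + 4² + 7² = 82
82 → 8² + 2² = 68
68 → 6² + 8² = 100
100 → 1² + 0² + 0² = 1  — reached 1.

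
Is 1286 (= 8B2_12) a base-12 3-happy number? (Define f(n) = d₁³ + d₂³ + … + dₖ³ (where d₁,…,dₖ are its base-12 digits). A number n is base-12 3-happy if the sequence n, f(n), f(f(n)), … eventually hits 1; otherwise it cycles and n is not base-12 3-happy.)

base-12 3-happy

1286 = (8,11,2)_12 → 1851
1851 = (1,0,10,3)_12 → 1028
1028 = (7,1,8)_12 → 856
856 = (5,11,4)_12 → 1520
1520 = (10,6,8)_12 → 1728
1728 = (1,0,0,0)_12 → 1  — reached 1.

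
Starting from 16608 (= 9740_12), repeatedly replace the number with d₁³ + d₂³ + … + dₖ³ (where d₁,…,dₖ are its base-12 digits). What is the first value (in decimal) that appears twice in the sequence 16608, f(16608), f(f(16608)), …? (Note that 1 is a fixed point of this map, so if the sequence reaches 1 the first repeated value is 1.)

1136

16608 = (9,7,4,0)_12 → 9³ + 7³ + 4³ + 0³ = 729 + 343 + 64 + 0 = 1136
1136 = (7,10,8)_12 → 7³ + 10³ + 8³ = 343 + 1000 + 512 = 1855
1855 = (1,0,10,7)_12 → 1³ + 0³ + 10³ + 7³ = 1 + 0 + 1000 + 343 = 1344
1344 = (9,4,0)_12 → 9³ + 4³ + 0³ = 729 + 64 + 0 = 793
793 = (5,6,1)_12 → 5³ + 6³ + 1³ = 125 + 216 + 1 = 342
342 = (2,4,6)_12 → 2³ + 4³ + 6³ = 8 + 64 + 216 = 288
288 = (2,0,0)_12 → 2³ + 0³ + 0³ = 8 + 0 + 0 = 8
8 = (8)_12 → 8³ = 512
512 = (3,6,8)_12 → 3³ + 6³ + 8³ = 27 + 216 + 512 = 755
755 = (5,2,11)_12 → 5³ + 2³ + 11³ = 125 + 8 + 1331 = 1464
1464 = (10,2,0)_12 → 10³ + 2³ + 0³ = 1000 + 8 + 0 = 1008
1008 = (7,0,0)_12 → 7³ + 0³ + 0³ = 343 + 0 + 0 = 343
343 = (2,4,7)_12 → 2³ + 4³ + 7³ = 8 + 64 + 343 = 415
415 = (2,10,7)_12 → 2³ + 10³ + 7³ = 8 + 1000 + 343 = 1351
1351 = (9,4,7)_12 → 9³ + 4³ + 7³ = 729 + 64 + 343 = 1136  — 1136 already appeared earlier.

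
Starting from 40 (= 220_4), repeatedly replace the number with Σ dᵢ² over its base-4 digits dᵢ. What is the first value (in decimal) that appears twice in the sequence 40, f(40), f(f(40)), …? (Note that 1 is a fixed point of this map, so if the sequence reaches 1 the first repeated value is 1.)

40 = (2,2,0)_4 → 8
8 = (2,0)_4 → 4
4 = (1,0)_4 → 1  — reached the fixed point 1.
1 → 1, so 1 is the first repeated value.

1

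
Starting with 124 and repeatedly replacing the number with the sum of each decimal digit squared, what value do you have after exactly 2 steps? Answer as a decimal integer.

124 → 1² + 2² + 4² = 21
21 → 2² + 1² = 5

5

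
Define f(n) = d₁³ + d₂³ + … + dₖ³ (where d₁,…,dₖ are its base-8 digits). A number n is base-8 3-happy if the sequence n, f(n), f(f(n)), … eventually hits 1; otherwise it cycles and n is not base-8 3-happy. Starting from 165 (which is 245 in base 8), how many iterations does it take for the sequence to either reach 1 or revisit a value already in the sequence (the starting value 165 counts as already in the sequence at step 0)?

11

165 = (2,4,5)_8 → 2³ + 4³ + 5³ = 197
197 = (3,0,5)_8 → 3³ + 0³ + 5³ = 152
152 = (2,3,0)_8 → 2³ + 3³ + 0³ = 35
35 = (4,3)_8 → 4³ + 3³ = 91
91 = (1,3,3)_8 → 1³ + 3³ + 3³ = 55
55 = (6,7)_8 → 6³ + 7³ = 559
559 = (1,0,5,7)_8 → 1³ + 0³ + 5³ + 7³ = 469
469 = (7,2,5)_8 → 7³ + 2³ + 5³ = 476
476 = (7,3,4)_8 → 7³ + 3³ + 4³ = 434
434 = (6,6,2)_8 → 6³ + 6³ + 2³ = 440
440 = (6,7,0)_8 → 6³ + 7³ + 0³ = 559  — 559 repeats.
That took 11 steps.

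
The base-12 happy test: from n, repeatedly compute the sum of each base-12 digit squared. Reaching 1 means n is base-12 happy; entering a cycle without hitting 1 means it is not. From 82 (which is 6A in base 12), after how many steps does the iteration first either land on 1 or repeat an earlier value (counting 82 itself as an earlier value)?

82 = (6,10)_12 → 6² + 10² = 36 + 100 = 136
136 = (11,4)_12 → 11² + 4² = 121 + 16 = 137
137 = (11,5)_12 → 11² + 5² = 121 + 25 = 146
146 = (1,0,2)_12 → 1² + 0² + 2² = 1 + 0 + 4 = 5
5 = (5)_12 → 5² = 25
25 = (2,1)_12 → 2² + 1² = 4 + 1 = 5  — 5 repeats.
That took 6 steps.

6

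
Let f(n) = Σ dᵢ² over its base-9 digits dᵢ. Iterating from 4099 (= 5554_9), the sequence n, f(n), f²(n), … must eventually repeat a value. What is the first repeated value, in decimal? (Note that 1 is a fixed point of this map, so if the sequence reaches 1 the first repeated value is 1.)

1

4099 = (5,5,5,4)_9 → 91
91 = (1,1,1)_9 → 3
3 = (3)_9 → 9
9 = (1,0)_9 → 1  — reached the fixed point 1.
1 → 1, so 1 is the first repeated value.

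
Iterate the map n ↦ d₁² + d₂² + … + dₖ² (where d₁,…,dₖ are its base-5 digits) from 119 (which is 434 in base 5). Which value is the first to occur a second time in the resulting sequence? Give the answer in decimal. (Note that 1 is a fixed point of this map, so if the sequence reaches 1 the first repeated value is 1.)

1

119 = (4,3,4)_5 → 4² + 3² + 4² = 41
41 = (1,3,1)_5 → 1² + 3² + 1² = 11
11 = (2,1)_5 → 2² + 1² = 5
5 = (1,0)_5 → 1² + 0² = 1  — reached the fixed point 1.
1 → 1, so 1 is the first repeated value.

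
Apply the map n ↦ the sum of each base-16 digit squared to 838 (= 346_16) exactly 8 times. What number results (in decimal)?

838 = (3,4,6)_16 → 3² + 4² + 6² = 9 + 16 + 36 = 61
61 = (3,13)_16 → 3² + 13² = 9 + 169 = 178
178 = (11,2)_16 → 11² + 2² = 121 + 4 = 125
125 = (7,13)_16 → 7² + 13² = 49 + 169 = 218
218 = (13,10)_16 → 13² + 10² = 169 + 100 = 269
269 = (1,0,13)_16 → 1² + 0² + 13² = 1 + 0 + 169 = 170
170 = (10,10)_16 → 10² + 10² = 100 + 100 = 200
200 = (12,8)_16 → 12² + 8² = 144 + 64 = 208

208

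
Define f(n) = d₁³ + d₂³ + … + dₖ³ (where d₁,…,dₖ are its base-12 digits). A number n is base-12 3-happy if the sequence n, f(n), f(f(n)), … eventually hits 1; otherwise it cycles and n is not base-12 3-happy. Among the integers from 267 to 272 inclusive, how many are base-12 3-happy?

3

267: 267 → 1028 → 856 → 1520 → 1728 → 1  — base-12 3-happy
268: 268 → 1065 → 1136 → 1855 → 1344 → 793 → 342 → 288 → 8 → 512 → 755 → 1464 → 1008 → 343 → 415 → 1351 → 1136  — not base-12 3-happy
269: 269 → 1126 → 2072 → 585 → 793 → 342 → 288 → 8 → 512 → 755 → 1464 → 1008 → 343 → 415 → 1351 → 1136 → 1855 → 1344 → 793  — not base-12 3-happy
270: 270 → 1217 → 762 → 368 → 736 → 190 → 1028 → 856 → 1520 → 1728 → 1  — base-12 3-happy
271: 271 → 1344 → 793 → 342 → 288 → 8 → 512 → 755 → 1464 → 1008 → 343 → 415 → 1351 → 1136 → 1855 → 1344  — not base-12 3-happy
272: 272 → 1513 → 1217 → 762 → 368 → 736 → 190 → 1028 → 856 → 1520 → 1728 → 1  — base-12 3-happy
base-12 3-happy: 267, 270, 272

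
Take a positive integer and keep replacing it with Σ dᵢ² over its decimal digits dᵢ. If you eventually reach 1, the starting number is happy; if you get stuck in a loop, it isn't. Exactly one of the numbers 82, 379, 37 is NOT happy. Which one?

37

82: 82 → 68 → 100 → 1  — reaches 1 (happy)
379: 379 → 139 → 91 → 82 → 68 → 100 → 1  — reaches 1 (happy)
37: 37 → 58 → 89 → 145 → 42 → 20 → 4 → 16 → 37  — repeats 37 (not happy)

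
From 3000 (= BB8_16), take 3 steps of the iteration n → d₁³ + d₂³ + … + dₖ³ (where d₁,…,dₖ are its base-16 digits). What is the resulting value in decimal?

3000 = (11,11,8)_16 → 11³ + 11³ + 8³ = 1331 + 1331 + 512 = 3174
3174 = (12,6,6)_16 → 12³ + 6³ + 6³ = 1728 + 216 + 216 = 2160
2160 = (8,7,0)_16 → 8³ + 7³ + 0³ = 512 + 343 + 0 = 855

855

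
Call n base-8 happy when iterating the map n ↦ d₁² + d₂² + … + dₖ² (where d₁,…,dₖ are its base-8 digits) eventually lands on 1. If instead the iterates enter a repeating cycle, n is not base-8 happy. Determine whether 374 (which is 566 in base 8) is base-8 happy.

374 = (5,6,6)_8 → 5² + 6² + 6² = 25 + 36 + 36 = 97
97 = (1,4,1)_8 → 1² + 4² + 1² = 1 + 16 + 1 = 18
18 = (2,2)_8 → 2² + 2² = 4 + 4 = 8
8 = (1,0)_8 → 1² + 0² = 1 + 0 = 1  — reached 1.

base-8 happy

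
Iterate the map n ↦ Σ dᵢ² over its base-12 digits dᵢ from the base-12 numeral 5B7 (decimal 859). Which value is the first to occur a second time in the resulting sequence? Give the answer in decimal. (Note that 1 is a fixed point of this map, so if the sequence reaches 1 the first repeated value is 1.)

26

859 = (5,11,7)_12 → 5² + 11² + 7² = 195
195 = (1,4,3)_12 → 1² + 4² + 3² = 26
26 = (2,2)_12 → 2² + 2² = 8
8 = (8)_12 → 8² = 64
64 = (5,4)_12 → 5² + 4² = 41
41 = (3,5)_12 → 3² + 5² = 34
34 = (2,10)_12 → 2² + 10² = 104
104 = (8,8)_12 → 8² + 8² = 128
128 = (10,8)_12 → 10² + 8² = 164
164 = (1,1,8)_12 → 1² + 1² + 8² = 66
66 = (5,6)_12 → 5² + 6² = 61
61 = (5,1)_12 → 5² + 1² = 26  — 26 already appeared earlier.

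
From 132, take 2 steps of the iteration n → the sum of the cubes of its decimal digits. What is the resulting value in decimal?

132 → 1³ + 3³ + 2³ = 1 + 27 + 8 = 36
36 → 3³ + 6³ = 27 + 216 = 243

243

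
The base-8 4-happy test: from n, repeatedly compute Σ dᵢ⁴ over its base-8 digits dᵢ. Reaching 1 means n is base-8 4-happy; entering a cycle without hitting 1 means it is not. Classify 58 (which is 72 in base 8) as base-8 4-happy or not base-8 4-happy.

base-8 4-happy

58 = (7,2)_8 → 2417
2417 = (4,5,6,1)_8 → 2178
2178 = (4,2,0,2)_8 → 288
288 = (4,4,0)_8 → 512
512 = (1,0,0,0)_8 → 1  — reached 1.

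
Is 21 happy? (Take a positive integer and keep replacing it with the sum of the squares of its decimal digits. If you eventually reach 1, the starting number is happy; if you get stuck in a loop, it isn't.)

21 → 2² + 1² = 4 + 1 = 5
5 → 5² = 25
25 → 2² + 5² = 4 + 25 = 29
29 → 2² + 9² = 4 + 81 = 85
85 → 8² + 5² = 64 + 25 = 89
89 → 8² + 9² = 64 + 81 = 145
145 → 1² + 4² + 5² = 1 + 16 + 25 = 42
42 → 4² + 2² = 16 + 4 = 20
20 → 2² + 0² = 4 + 0 = 4
4 → 4² = 16
16 → 1² + 6² = 1 + 36 = 37
37 → 3² + 7² = 9 + 49 = 58
58 → 5² + 8² = 25 + 64 = 89  — 89 already seen; the sequence cycles without reaching 1.

not happy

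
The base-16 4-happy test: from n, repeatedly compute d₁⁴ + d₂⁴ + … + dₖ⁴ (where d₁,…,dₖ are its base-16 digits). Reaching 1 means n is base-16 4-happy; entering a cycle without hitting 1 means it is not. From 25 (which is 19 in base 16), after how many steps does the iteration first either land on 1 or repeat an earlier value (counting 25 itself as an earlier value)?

25 = (1,9)_16 → 6562
6562 = (1,9,10,2)_16 → 16578
16578 = (4,0,12,2)_16 → 21008
21008 = (5,2,1,0)_16 → 642
642 = (2,8,2)_16 → 4128
4128 = (1,0,2,0)_16 → 17
17 = (1,1)_16 → 2
2 = (2)_16 → 16
16 = (1,0)_16 → 1  — reached 1.
That took 9 steps.

9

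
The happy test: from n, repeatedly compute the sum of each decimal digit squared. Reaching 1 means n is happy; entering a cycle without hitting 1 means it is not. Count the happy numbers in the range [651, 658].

3

651: 651 → 62 → 40 → 16 → 37 → 58 → 89 → 145 → 42 → 20 → 4 → 16  — not happy
652: 652 → 65 → 61 → 37 → 58 → 89 → 145 → 42 → 20 → 4 → 16 → 37  — not happy
653: 653 → 70 → 49 → 97 → 130 → 10 → 1  — happy
654: 654 → 77 → 98 → 145 → 42 → 20 → 4 → 16 → 37 → 58 → 89 → 145  — not happy
655: 655 → 86 → 100 → 1  — happy
656: 656 → 97 → 130 → 10 → 1  — happy
657: 657 → 110 → 2 → 4 → 16 → 37 → 58 → 89 → 145 → 42 → 20 → 4  — not happy
658: 658 → 125 → 30 → 9 → 81 → 65 → 61 → 37 → 58 → 89 → 145 → 42 → 20 → 4 → 16 → 37  — not happy
happy: 653, 655, 656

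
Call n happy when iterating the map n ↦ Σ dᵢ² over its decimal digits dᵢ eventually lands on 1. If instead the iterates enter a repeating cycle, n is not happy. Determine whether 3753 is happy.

not happy

3753 → 3² + 7² + 5² + 3² = 92
92 → 9² + 2² = 85
85 → 8² + 5² = 89
89 → 8² + 9² = 145
145 → 1² + 4² + 5² = 42
42 → 4² + 2² = 20
20 → 2² + 0² = 4
4 → 4² = 16
16 → 1² + 6² = 37
37 → 3² + 7² = 58
58 → 5² + 8² = 89  — 89 already seen; the sequence cycles without reaching 1.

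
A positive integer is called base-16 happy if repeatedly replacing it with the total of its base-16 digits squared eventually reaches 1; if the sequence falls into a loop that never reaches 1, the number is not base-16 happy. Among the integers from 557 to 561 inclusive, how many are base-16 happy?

2

557: 557 → 177 → 122 → 149 → 106 → 136 → 128 → 64 → 16 → 1  — base-16 happy
558: 558 → 204 → 288 → 5 → 25 → 82 → 29 → 170 → 200 → 208 → 169 → 181 → 146 → 85 → 50 → 13 → 169  — not base-16 happy
559: 559 → 233 → 277 → 27 → 122 → 149 → 106 → 136 → 128 → 64 → 16 → 1  — base-16 happy
560: 560 → 13 → 169 → 181 → 146 → 85 → 50 → 13  — not base-16 happy
561: 561 → 14 → 196 → 160 → 100 → 52 → 25 → 82 → 29 → 170 → 200 → 208 → 169 → 181 → 146 → 85 → 50 → 13 → 169  — not base-16 happy
base-16 happy: 557, 559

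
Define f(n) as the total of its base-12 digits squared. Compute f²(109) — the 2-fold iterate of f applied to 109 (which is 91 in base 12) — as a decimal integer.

109 = (9,1)_12 → 9² + 1² = 82
82 = (6,10)_12 → 6² + 10² = 136

136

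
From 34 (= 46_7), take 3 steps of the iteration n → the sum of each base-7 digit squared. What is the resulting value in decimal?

34 = (4,6)_7 → 4² + 6² = 16 + 36 = 52
52 = (1,0,3)_7 → 1² + 0² + 3² = 1 + 0 + 9 = 10
10 = (1,3)_7 → 1² + 3² = 1 + 9 = 10

10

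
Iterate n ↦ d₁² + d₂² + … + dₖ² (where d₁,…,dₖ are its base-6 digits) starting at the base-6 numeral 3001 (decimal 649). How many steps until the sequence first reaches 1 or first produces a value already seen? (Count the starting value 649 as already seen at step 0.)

10

649 = (3,0,0,1)_6 → 3² + 0² + 0² + 1² = 9 + 0 + 0 + 1 = 10
10 = (1,4)_6 → 1² + 4² = 1 + 16 = 17
17 = (2,5)_6 → 2² + 5² = 4 + 25 = 29
29 = (4,5)_6 → 4² + 5² = 16 + 25 = 41
41 = (1,0,5)_6 → 1² + 0² + 5² = 1 + 0 + 25 = 26
26 = (4,2)_6 → 4² + 2² = 16 + 4 = 20
20 = (3,2)_6 → 3² + 2² = 9 + 4 = 13
13 = (2,1)_6 → 2² + 1² = 4 + 1 = 5
5 = (5)_6 → 5² = 25
25 = (4,1)_6 → 4² + 1² = 16 + 1 = 17  — 17 repeats.
That took 10 steps.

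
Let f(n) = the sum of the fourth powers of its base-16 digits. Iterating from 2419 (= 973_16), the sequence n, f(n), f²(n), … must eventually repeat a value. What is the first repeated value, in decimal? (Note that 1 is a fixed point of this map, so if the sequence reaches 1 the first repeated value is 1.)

2419 = (9,7,3)_16 → 9043
9043 = (2,3,5,3)_16 → 803
803 = (3,2,3)_16 → 178
178 = (11,2)_16 → 14657
14657 = (3,9,4,1)_16 → 6899
6899 = (1,10,15,3)_16 → 60707
60707 = (14,13,2,3)_16 → 67074
67074 = (1,0,6,0,2)_16 → 1313
1313 = (5,2,1)_16 → 642
642 = (2,8,2)_16 → 4128
4128 = (1,0,2,0)_16 → 17
17 = (1,1)_16 → 2
2 = (2)_16 → 16
16 = (1,0)_16 → 1  — reached the fixed point 1.
1 → 1, so 1 is the first repeated value.

1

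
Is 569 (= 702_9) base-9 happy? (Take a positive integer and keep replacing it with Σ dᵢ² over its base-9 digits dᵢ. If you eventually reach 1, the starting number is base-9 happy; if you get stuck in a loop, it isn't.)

not base-9 happy

569 = (7,0,2)_9 → 7² + 0² + 2² = 49 + 0 + 4 = 53
53 = (5,8)_9 → 5² + 8² = 25 + 64 = 89
89 = (1,0,8)_9 → 1² + 0² + 8² = 1 + 0 + 64 = 65
65 = (7,2)_9 → 7² + 2² = 49 + 4 = 53  — 53 already seen; the sequence cycles without reaching 1.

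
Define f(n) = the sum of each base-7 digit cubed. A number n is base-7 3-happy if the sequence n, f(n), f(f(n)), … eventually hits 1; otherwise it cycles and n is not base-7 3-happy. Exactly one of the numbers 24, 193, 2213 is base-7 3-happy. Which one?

193

24: 24 → 54 → 126 → 72 → 36 → 126  — repeats 126 (not base-7 3-happy)
193: 193 → 307 → 433 → 343 → 1  — reaches 1 (base-7 3-happy)
2213: 2213 → 245 → 125 → 251 → 341 → 557 → 137 → 197 → 65 → 17 → 35 → 125  — repeats 125 (not base-7 3-happy)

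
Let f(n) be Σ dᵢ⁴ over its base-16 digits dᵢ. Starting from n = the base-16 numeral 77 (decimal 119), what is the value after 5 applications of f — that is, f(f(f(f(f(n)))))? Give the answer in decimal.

1298

119 = (7,7)_16 → 4802
4802 = (1,2,12,2)_16 → 20769
20769 = (5,1,2,1)_16 → 643
643 = (2,8,3)_16 → 4193
4193 = (1,0,6,1)_16 → 1298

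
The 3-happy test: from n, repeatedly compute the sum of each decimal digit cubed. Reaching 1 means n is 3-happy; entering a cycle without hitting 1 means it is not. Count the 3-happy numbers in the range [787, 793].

1

787: 787 → 1198 → 1243 → 100 → 1  — 3-happy
788: 788 → 1367 → 587 → 980 → 1241 → 74 → 407 → 407  — not 3-happy
789: 789 → 1584 → 702 → 351 → 153 → 153  — not 3-happy
790: 790 → 1072 → 352 → 160 → 217 → 352  — not 3-happy
791: 791 → 1073 → 371 → 371  — not 3-happy
792: 792 → 1080 → 513 → 153 → 153  — not 3-happy
793: 793 → 1099 → 1459 → 919 → 1459  — not 3-happy
3-happy: 787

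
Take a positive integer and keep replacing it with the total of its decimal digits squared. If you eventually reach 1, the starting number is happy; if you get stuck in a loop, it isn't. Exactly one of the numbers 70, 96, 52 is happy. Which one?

70

70: 70 → 49 → 97 → 130 → 10 → 1  — reaches 1 (happy)
96: 96 → 117 → 51 → 26 → 40 → 16 → 37 → 58 → 89 → 145 → 42 → 20 → 4 → 16  — repeats 16 (not happy)
52: 52 → 29 → 85 → 89 → 145 → 42 → 20 → 4 → 16 → 37 → 58 → 89  — repeats 89 (not happy)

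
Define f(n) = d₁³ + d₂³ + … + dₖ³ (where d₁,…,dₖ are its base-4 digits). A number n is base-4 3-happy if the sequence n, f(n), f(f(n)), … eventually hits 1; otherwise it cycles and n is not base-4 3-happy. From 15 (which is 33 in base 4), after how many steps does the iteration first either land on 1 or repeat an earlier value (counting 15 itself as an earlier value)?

15 = (3,3)_4 → 3³ + 3³ = 27 + 27 = 54
54 = (3,1,2)_4 → 3³ + 1³ + 2³ = 27 + 1 + 8 = 36
36 = (2,1,0)_4 → 2³ + 1³ + 0³ = 8 + 1 + 0 = 9
9 = (2,1)_4 → 2³ + 1³ = 8 + 1 = 9  — 9 repeats.
That took 4 steps.

4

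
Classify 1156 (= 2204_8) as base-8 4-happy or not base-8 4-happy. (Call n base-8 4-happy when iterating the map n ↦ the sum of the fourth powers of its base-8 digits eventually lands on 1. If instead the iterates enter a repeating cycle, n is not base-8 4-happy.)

base-8 4-happy

1156 = (2,2,0,4)_8 → 2⁴ + 2⁴ + 0⁴ + 4⁴ = 16 + 16 + 0 + 256 = 288
288 = (4,4,0)_8 → 4⁴ + 4⁴ + 0⁴ = 256 + 256 + 0 = 512
512 = (1,0,0,0)_8 → 1⁴ + 0⁴ + 0⁴ + 0⁴ = 1 + 0 + 0 + 0 = 1  — reached 1.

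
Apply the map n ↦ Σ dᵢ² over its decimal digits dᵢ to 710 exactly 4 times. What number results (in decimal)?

85

710 → 50
50 → 25
25 → 29
29 → 85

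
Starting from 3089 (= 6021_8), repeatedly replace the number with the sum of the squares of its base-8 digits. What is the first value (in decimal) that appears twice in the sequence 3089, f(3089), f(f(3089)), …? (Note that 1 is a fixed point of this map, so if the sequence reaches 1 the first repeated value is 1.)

26

3089 = (6,0,2,1)_8 → 6² + 0² + 2² + 1² = 41
41 = (5,1)_8 → 5² + 1² = 26
26 = (3,2)_8 → 3² + 2² = 13
13 = (1,5)_8 → 1² + 5² = 26  — 26 already appeared earlier.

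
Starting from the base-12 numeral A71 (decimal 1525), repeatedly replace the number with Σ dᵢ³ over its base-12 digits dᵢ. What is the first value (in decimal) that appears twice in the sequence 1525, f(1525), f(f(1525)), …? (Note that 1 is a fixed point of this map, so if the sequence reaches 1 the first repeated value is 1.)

1525 = (10,7,1)_12 → 10³ + 7³ + 1³ = 1344
1344 = (9,4,0)_12 → 9³ + 4³ + 0³ = 793
793 = (5,6,1)_12 → 5³ + 6³ + 1³ = 342
342 = (2,4,6)_12 → 2³ + 4³ + 6³ = 288
288 = (2,0,0)_12 → 2³ + 0³ + 0³ = 8
8 = (8)_12 → 8³ = 512
512 = (3,6,8)_12 → 3³ + 6³ + 8³ = 755
755 = (5,2,11)_12 → 5³ + 2³ + 11³ = 1464
1464 = (10,2,0)_12 → 10³ + 2³ + 0³ = 1008
1008 = (7,0,0)_12 → 7³ + 0³ + 0³ = 343
343 = (2,4,7)_12 → 2³ + 4³ + 7³ = 415
415 = (2,10,7)_12 → 2³ + 10³ + 7³ = 1351
1351 = (9,4,7)_12 → 9³ + 4³ + 7³ = 1136
1136 = (7,10,8)_12 → 7³ + 10³ + 8³ = 1855
1855 = (1,0,10,7)_12 → 1³ + 0³ + 10³ + 7³ = 1344  — 1344 already appeared earlier.

1344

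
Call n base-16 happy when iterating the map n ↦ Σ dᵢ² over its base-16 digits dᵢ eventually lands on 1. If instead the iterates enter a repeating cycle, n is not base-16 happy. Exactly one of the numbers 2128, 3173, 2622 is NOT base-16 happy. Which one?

2128: 2128 → 89 → 106 → 136 → 128 → 64 → 16 → 1  — reaches 1 (base-16 happy)
3173: 3173 → 205 → 313 → 91 → 146 → 85 → 50 → 13 → 169 → 181 → 146  — repeats 146 (not base-16 happy)
2622: 2622 → 305 → 11 → 121 → 130 → 68 → 32 → 4 → 16 → 1  — reaches 1 (base-16 happy)

3173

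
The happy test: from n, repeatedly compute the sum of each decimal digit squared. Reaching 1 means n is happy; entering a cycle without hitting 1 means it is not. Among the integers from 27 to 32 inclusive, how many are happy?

3

27: 27 → 53 → 34 → 25 → 29 → 85 → 89 → 145 → 42 → 20 → 4 → 16 → 37 → 58 → 89  (repeats 89)
28: 28 → 68 → 100 → 1  (reaches 1)
29: 29 → 85 → 89 → 145 → 42 → 20 → 4 → 16 → 37 → 58 → 89  (repeats 89)
30: 30 → 9 → 81 → 65 → 61 → 37 → 58 → 89 → 145 → 42 → 20 → 4 → 16 → 37  (repeats 37)
31: 31 → 10 → 1  (reaches 1)
32: 32 → 13 → 10 → 1  (reaches 1)
happy: 28, 31, 32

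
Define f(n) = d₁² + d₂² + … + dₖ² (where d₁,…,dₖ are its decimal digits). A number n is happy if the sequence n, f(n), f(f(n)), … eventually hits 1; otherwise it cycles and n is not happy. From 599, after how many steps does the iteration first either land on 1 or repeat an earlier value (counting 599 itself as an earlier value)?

599 → 5² + 9² + 9² = 25 + 81 + 81 = 187
187 → 1² + 8² + 7² = 1 + 64 + 49 = 114
114 → 1² + 1² + 4² = 1 + 1 + 16 = 18
18 → 1² + 8² = 1 + 64 = 65
65 → 6² + 5² = 36 + 25 = 61
61 → 6² + 1² = 36 + 1 = 37
37 → 3² + 7² = 9 + 49 = 58
58 → 5² + 8² = 25 + 64 = 89
89 → 8² + 9² = 64 + 81 = 145
145 → 1² + 4² + 5² = 1 + 16 + 25 = 42
42 → 4² + 2² = 16 + 4 = 20
20 → 2² + 0² = 4 + 0 = 4
4 → 4² = 16
16 → 1² + 6² = 1 + 36 = 37  — 37 repeats.
That took 14 steps.

14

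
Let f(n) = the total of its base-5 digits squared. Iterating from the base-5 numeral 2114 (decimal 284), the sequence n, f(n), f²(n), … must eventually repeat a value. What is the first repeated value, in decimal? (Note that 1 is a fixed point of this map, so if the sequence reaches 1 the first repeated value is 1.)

284 = (2,1,1,4)_5 → 2² + 1² + 1² + 4² = 22
22 = (4,2)_5 → 4² + 2² = 20
20 = (4,0)_5 → 4² + 0² = 16
16 = (3,1)_5 → 3² + 1² = 10
10 = (2,0)_5 → 2² + 0² = 4
4 = (4)_5 → 4² = 16  — 16 already appeared earlier.

16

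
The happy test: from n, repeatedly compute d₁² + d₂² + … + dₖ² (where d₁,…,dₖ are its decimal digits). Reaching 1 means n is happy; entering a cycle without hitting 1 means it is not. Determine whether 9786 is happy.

happy

9786 → 9² + 7² + 8² + 6² = 81 + 49 + 64 + 36 = 230
230 → 2² + 3² + 0² = 4 + 9 + 0 = 13
13 → 1² + 3² = 1 + 9 = 10
10 → 1² + 0² = 1 + 0 = 1  — reached 1.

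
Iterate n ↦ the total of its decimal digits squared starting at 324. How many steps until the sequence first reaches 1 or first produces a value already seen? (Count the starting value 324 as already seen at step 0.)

324 → 3² + 2² + 4² = 29
29 → 2² + 9² = 85
85 → 8² + 5² = 89
89 → 8² + 9² = 145
145 → 1² + 4² + 5² = 42
42 → 4² + 2² = 20
20 → 2² + 0² = 4
4 → 4² = 16
16 → 1² + 6² = 37
37 → 3² + 7² = 58
58 → 5² + 8² = 89  — 89 repeats.
That took 11 steps.

11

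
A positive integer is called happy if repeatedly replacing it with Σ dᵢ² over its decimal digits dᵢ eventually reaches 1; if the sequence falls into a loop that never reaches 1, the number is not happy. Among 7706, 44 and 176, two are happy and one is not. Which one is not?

7706

7706: 7706 → 134 → 26 → 40 → 16 → 37 → 58 → 89 → 145 → 42 → 20 → 4 → 16  — repeats 16 (not happy)
44: 44 → 32 → 13 → 10 → 1  — reaches 1 (happy)
176: 176 → 86 → 100 → 1  — reaches 1 (happy)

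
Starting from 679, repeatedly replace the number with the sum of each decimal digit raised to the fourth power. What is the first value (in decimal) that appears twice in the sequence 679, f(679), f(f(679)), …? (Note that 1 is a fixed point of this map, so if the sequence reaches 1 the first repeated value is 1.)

679 → 6⁴ + 7⁴ + 9⁴ = 10258
10258 → 1⁴ + 0⁴ + 2⁴ + 5⁴ + 8⁴ = 4738
4738 → 4⁴ + 7⁴ + 3⁴ + 8⁴ = 6834
6834 → 6⁴ + 8⁴ + 3⁴ + 4⁴ = 5729
5729 → 5⁴ + 7⁴ + 2⁴ + 9⁴ = 9603
9603 → 9⁴ + 6⁴ + 0⁴ + 3⁴ = 7938
7938 → 7⁴ + 9⁴ + 3⁴ + 8⁴ = 13139
13139 → 1⁴ + 3⁴ + 1⁴ + 3⁴ + 9⁴ = 6725
6725 → 6⁴ + 7⁴ + 2⁴ + 5⁴ = 4338
4338 → 4⁴ + 3⁴ + 3⁴ + 8⁴ = 4514
4514 → 4⁴ + 5⁴ + 1⁴ + 4⁴ = 1138
1138 → 1⁴ + 1⁴ + 3⁴ + 8⁴ = 4179
4179 → 4⁴ + 1⁴ + 7⁴ + 9⁴ = 9219
9219 → 9⁴ + 2⁴ + 1⁴ + 9⁴ = 13139  — 13139 already appeared earlier.

13139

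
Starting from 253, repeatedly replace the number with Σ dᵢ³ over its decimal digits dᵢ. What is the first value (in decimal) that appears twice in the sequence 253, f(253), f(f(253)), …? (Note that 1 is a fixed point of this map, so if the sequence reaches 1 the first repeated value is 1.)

253 → 160
160 → 217
217 → 352
352 → 160  — 160 already appeared earlier.

160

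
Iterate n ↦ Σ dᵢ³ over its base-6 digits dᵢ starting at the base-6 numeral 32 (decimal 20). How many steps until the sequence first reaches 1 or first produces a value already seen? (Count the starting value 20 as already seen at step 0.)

4

20 = (3,2)_6 → 35
35 = (5,5)_6 → 250
250 = (1,0,5,4)_6 → 190
190 = (5,1,4)_6 → 190  — 190 repeats.
That took 4 steps.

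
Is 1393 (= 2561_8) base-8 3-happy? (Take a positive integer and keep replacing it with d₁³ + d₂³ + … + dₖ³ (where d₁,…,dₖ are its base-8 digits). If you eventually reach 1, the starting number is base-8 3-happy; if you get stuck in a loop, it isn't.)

1393 = (2,5,6,1)_8 → 350
350 = (5,3,6)_8 → 368
368 = (5,6,0)_8 → 341
341 = (5,2,5)_8 → 258
258 = (4,0,2)_8 → 72
72 = (1,1,0)_8 → 2
2 = (2)_8 → 8
8 = (1,0)_8 → 1  — reached 1.

base-8 3-happy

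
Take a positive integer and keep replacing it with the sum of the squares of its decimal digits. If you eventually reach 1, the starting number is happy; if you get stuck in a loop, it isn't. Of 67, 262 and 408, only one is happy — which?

262

67: 67 → 85 → 89 → 145 → 42 → 20 → 4 → 16 → 37 → 58 → 89  — repeats 89 (not happy)
262: 262 → 44 → 32 → 13 → 10 → 1  — reaches 1 (happy)
408: 408 → 80 → 64 → 52 → 29 → 85 → 89 → 145 → 42 → 20 → 4 → 16 → 37 → 58 → 89  — repeats 89 (not happy)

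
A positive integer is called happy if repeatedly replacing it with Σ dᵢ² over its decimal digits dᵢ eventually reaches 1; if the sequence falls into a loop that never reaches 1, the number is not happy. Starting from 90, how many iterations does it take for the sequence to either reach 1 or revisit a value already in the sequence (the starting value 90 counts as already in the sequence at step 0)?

90 → 9² + 0² = 81
81 → 8² + 1² = 65
65 → 6² + 5² = 61
61 → 6² + 1² = 37
37 → 3² + 7² = 58
58 → 5² + 8² = 89
89 → 8² + 9² = 145
145 → 1² + 4² + 5² = 42
42 → 4² + 2² = 20
20 → 2² + 0² = 4
4 → 4² = 16
16 → 1² + 6² = 37  — 37 repeats.
That took 12 steps.

12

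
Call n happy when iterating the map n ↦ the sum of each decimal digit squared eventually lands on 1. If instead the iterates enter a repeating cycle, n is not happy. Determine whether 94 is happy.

happy

94 → 9² + 4² = 81 + 16 = 97
97 → 9² + 7² = 81 + 49 = 130
130 → 1² + 3² + 0² = 1 + 9 + 0 = 10
10 → 1² + 0² = 1 + 0 = 1  — reached 1.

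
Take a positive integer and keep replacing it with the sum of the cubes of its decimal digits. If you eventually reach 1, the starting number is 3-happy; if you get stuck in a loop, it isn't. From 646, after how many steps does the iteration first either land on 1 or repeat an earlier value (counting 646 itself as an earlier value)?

646 → 6³ + 4³ + 6³ = 216 + 64 + 216 = 496
496 → 4³ + 9³ + 6³ = 64 + 729 + 216 = 1009
1009 → 1³ + 0³ + 0³ + 9³ = 1 + 0 + 0 + 729 = 730
730 → 7³ + 3³ + 0³ = 343 + 27 + 0 = 370
370 → 3³ + 7³ + 0³ = 27 + 343 + 0 = 370  — 370 repeats.
That took 5 steps.

5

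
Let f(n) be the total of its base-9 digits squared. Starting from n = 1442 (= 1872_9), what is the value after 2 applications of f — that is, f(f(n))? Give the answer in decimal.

18

1442 = (1,8,7,2)_9 → 118
118 = (1,4,1)_9 → 18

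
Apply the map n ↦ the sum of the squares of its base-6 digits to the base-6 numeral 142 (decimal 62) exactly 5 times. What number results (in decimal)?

62 = (1,4,2)_6 → 1² + 4² + 2² = 1 + 16 + 4 = 21
21 = (3,3)_6 → 3² + 3² = 9 + 9 = 18
18 = (3,0)_6 → 3² + 0² = 9 + 0 = 9
9 = (1,3)_6 → 1² + 3² = 1 + 9 = 10
10 = (1,4)_6 → 1² + 4² = 1 + 16 = 17

17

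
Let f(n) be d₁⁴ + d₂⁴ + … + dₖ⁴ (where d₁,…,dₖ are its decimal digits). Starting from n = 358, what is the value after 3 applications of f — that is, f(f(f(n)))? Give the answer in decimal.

5729

358 → 3⁴ + 5⁴ + 8⁴ = 81 + 625 + 4096 = 4802
4802 → 4⁴ + 8⁴ + 0⁴ + 2⁴ = 256 + 4096 + 0 + 16 = 4368
4368 → 4⁴ + 3⁴ + 6⁴ + 8⁴ = 256 + 81 + 1296 + 4096 = 5729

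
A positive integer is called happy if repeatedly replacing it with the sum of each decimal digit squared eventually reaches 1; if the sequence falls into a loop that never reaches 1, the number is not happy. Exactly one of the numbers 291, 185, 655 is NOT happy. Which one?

185

291: 291 → 86 → 100 → 1  — reaches 1 (happy)
185: 185 → 90 → 81 → 65 → 61 → 37 → 58 → 89 → 145 → 42 → 20 → 4 → 16 → 37  — repeats 37 (not happy)
655: 655 → 86 → 100 → 1  — reaches 1 (happy)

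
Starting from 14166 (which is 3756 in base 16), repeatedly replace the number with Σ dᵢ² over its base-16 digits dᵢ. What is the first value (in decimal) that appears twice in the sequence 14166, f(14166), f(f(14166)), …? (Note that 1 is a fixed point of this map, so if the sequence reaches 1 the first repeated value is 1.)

14166 = (3,7,5,6)_16 → 3² + 7² + 5² + 6² = 9 + 49 + 25 + 36 = 119
119 = (7,7)_16 → 7² + 7² = 49 + 49 = 98
98 = (6,2)_16 → 6² + 2² = 36 + 4 = 40
40 = (2,8)_16 → 2² + 8² = 4 + 64 = 68
68 = (4,4)_16 → 4² + 4² = 16 + 16 = 32
32 = (2,0)_16 → 2² + 0² = 4 + 0 = 4
4 = (4)_16 → 4² = 16
16 = (1,0)_16 → 1² + 0² = 1 + 0 = 1  — reached the fixed point 1.
1 → 1, so 1 is the first repeated value.

1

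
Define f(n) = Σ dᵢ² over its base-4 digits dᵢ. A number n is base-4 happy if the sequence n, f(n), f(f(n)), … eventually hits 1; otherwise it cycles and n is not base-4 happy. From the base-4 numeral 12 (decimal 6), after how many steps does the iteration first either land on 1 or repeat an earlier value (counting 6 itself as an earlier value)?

6 = (1,2)_4 → 1² + 2² = 1 + 4 = 5
5 = (1,1)_4 → 1² + 1² = 1 + 1 = 2
2 = (2)_4 → 2² = 4
4 = (1,0)_4 → 1² + 0² = 1 + 0 = 1  — reached 1.
That took 4 steps.

4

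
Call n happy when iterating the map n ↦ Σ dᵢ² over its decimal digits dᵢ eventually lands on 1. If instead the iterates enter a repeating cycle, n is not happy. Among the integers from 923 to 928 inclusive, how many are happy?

923: 923 → 94 → 97 → 130 → 10 → 1  (reaches 1)
924: 924 → 101 → 2 → 4 → 16 → 37 → 58 → 89 → 145 → 42 → 20 → 4  (repeats 4)
925: 925 → 110 → 2 → 4 → 16 → 37 → 58 → 89 → 145 → 42 → 20 → 4  (repeats 4)
926: 926 → 121 → 6 → 36 → 45 → 41 → 17 → 50 → 25 → 29 → 85 → 89 → 145 → 42 → 20 → 4 → 16 → 37 → 58 → 89  (repeats 89)
927: 927 → 134 → 26 → 40 → 16 → 37 → 58 → 89 → 145 → 42 → 20 → 4 → 16  (repeats 16)
928: 928 → 149 → 98 → 145 → 42 → 20 → 4 → 16 → 37 → 58 → 89 → 145  (repeats 145)
happy: 923

1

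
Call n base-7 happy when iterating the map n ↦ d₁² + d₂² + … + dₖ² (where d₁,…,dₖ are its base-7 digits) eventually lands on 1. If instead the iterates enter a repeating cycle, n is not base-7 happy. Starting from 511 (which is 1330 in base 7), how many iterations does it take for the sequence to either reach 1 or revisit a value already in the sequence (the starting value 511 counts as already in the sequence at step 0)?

6

511 = (1,3,3,0)_7 → 1² + 3² + 3² + 0² = 19
19 = (2,5)_7 → 2² + 5² = 29
29 = (4,1)_7 → 4² + 1² = 17
17 = (2,3)_7 → 2² + 3² = 13
13 = (1,6)_7 → 1² + 6² = 37
37 = (5,2)_7 → 5² + 2² = 29  — 29 repeats.
That took 6 steps.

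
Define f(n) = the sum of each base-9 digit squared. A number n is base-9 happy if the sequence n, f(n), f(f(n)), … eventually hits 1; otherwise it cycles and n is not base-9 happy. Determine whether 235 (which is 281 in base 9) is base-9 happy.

not base-9 happy

235 = (2,8,1)_9 → 2² + 8² + 1² = 69
69 = (7,6)_9 → 7² + 6² = 85
85 = (1,0,4)_9 → 1² + 0² + 4² = 17
17 = (1,8)_9 → 1² + 8² = 65
65 = (7,2)_9 → 7² + 2² = 53
53 = (5,8)_9 → 5² + 8² = 89
89 = (1,0,8)_9 → 1² + 0² + 8² = 65  — 65 already seen; the sequence cycles without reaching 1.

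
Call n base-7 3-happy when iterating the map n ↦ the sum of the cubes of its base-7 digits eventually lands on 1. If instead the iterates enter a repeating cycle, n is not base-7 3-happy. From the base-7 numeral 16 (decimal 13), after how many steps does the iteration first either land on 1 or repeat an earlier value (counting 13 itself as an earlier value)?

13 = (1,6)_7 → 1³ + 6³ = 217
217 = (4,3,0)_7 → 4³ + 3³ + 0³ = 91
91 = (1,6,0)_7 → 1³ + 6³ + 0³ = 217  — 217 repeats.
That took 3 steps.

3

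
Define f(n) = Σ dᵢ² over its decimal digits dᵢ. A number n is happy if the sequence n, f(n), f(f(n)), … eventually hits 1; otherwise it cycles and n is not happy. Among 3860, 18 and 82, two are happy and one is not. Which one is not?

18

3860: 3860 → 109 → 82 → 68 → 100 → 1  — reaches 1 (happy)
18: 18 → 65 → 61 → 37 → 58 → 89 → 145 → 42 → 20 → 4 → 16 → 37  — repeats 37 (not happy)
82: 82 → 68 → 100 → 1  — reaches 1 (happy)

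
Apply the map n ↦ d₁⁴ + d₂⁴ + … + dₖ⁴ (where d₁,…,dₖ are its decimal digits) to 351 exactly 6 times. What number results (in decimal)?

351 → 3⁴ + 5⁴ + 1⁴ = 707
707 → 7⁴ + 0⁴ + 7⁴ = 4802
4802 → 4⁴ + 8⁴ + 0⁴ + 2⁴ = 4368
4368 → 4⁴ + 3⁴ + 6⁴ + 8⁴ = 5729
5729 → 5⁴ + 7⁴ + 2⁴ + 9⁴ = 9603
9603 → 9⁴ + 6⁴ + 0⁴ + 3⁴ = 7938

7938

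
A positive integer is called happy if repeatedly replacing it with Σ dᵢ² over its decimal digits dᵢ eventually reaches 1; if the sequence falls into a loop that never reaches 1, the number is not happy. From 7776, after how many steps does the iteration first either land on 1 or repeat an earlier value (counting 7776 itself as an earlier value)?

13

7776 → 7² + 7² + 7² + 6² = 49 + 49 + 49 + 36 = 183
183 → 1² + 8² + 3² = 1 + 64 + 9 = 74
74 → 7² + 4² = 49 + 16 = 65
65 → 6² + 5² = 36 + 25 = 61
61 → 6² + 1² = 36 + 1 = 37
37 → 3² + 7² = 9 + 49 = 58
58 → 5² + 8² = 25 + 64 = 89
89 → 8² + 9² = 64 + 81 = 145
145 → 1² + 4² + 5² = 1 + 16 + 25 = 42
42 → 4² + 2² = 16 + 4 = 20
20 → 2² + 0² = 4 + 0 = 4
4 → 4² = 16
16 → 1² + 6² = 1 + 36 = 37  — 37 repeats.
That took 13 steps.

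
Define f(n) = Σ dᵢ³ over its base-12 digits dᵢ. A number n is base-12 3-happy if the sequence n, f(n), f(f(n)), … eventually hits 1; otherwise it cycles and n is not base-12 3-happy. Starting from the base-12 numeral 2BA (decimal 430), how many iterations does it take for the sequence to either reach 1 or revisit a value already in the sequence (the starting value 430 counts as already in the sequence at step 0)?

430 = (2,11,10)_12 → 2³ + 11³ + 10³ = 2339
2339 = (1,4,2,11)_12 → 1³ + 4³ + 2³ + 11³ = 1404
1404 = (9,9,0)_12 → 9³ + 9³ + 0³ = 1458
1458 = (10,1,6)_12 → 10³ + 1³ + 6³ = 1217
1217 = (8,5,5)_12 → 8³ + 5³ + 5³ = 762
762 = (5,3,6)_12 → 5³ + 3³ + 6³ = 368
368 = (2,6,8)_12 → 2³ + 6³ + 8³ = 736
736 = (5,1,4)_12 → 5³ + 1³ + 4³ = 190
190 = (1,3,10)_12 → 1³ + 3³ + 10³ = 1028
1028 = (7,1,8)_12 → 7³ + 1³ + 8³ = 856
856 = (5,11,4)_12 → 5³ + 11³ + 4³ = 1520
1520 = (10,6,8)_12 → 10³ + 6³ + 8³ = 1728
1728 = (1,0,0,0)_12 → 1³ + 0³ + 0³ + 0³ = 1  — reached 1.
That took 13 steps.

13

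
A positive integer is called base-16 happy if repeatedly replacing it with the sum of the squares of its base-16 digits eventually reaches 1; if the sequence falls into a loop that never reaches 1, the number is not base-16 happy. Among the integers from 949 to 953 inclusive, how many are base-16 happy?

949: 949 → 155 → 202 → 244 → 241 → 226 → 200 → 208 → 169 → 181 → 146 → 85 → 50 → 13 → 169  (repeats 169)
950: 950 → 166 → 136 → 128 → 64 → 16 → 1  (reaches 1)
951: 951 → 179 → 130 → 68 → 32 → 4 → 16 → 1  (reaches 1)
952: 952 → 194 → 148 → 97 → 37 → 29 → 170 → 200 → 208 → 169 → 181 → 146 → 85 → 50 → 13 → 169  (repeats 169)
953: 953 → 211 → 178 → 125 → 218 → 269 → 170 → 200 → 208 → 169 → 181 → 146 → 85 → 50 → 13 → 169  (repeats 169)
base-16 happy: 950, 951

2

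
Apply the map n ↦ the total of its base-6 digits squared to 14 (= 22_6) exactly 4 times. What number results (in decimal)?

14 = (2,2)_6 → 2² + 2² = 8
8 = (1,2)_6 → 1² + 2² = 5
5 = (5)_6 → 5² = 25
25 = (4,1)_6 → 4² + 1² = 17

17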